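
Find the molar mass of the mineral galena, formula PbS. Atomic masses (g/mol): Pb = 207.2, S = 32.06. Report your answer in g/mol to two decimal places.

Pb: 1 × 207.2 = 207.2000
S: 1 × 32.06 = 32.0600
Summing the contributions gives the formula mass.

239.26 g/mol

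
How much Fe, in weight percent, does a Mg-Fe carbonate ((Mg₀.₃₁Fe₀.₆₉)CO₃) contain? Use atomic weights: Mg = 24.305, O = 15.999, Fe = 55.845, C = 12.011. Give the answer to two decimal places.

Formula mass = 0.31*24.305 + 0.69*55.845 + 1*12.011 + 3*15.999 = 106.076 g/mol, of which 38.533 g is Fe.
So Fe makes up 38.533/106.076 = 0.3633 of the mass, i.e. 36.33%.

36.33 weight percent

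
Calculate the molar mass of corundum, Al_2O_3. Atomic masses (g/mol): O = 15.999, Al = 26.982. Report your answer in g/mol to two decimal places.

M = 2·26.982 + 3·15.999

101.96 g/mol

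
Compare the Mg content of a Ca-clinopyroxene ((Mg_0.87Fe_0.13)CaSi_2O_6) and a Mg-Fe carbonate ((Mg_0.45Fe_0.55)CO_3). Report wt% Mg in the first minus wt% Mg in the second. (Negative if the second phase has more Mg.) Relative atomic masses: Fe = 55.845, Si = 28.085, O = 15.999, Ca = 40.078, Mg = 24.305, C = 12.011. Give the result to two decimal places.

-1.18 percentage points

Mg in (Mg_0.87Fe_0.13)CaSi_2O_6: molar mass 220.647 g/mol; 0.87×24.305 = 21.145 g → 9.58 wt%.
Mg in (Mg_0.45Fe_0.55)CO_3: molar mass 101.660 g/mol; 0.45×24.305 = 10.937 g → 10.76 wt%.
Difference = 9.58 − 10.76 = -1.18 percentage points.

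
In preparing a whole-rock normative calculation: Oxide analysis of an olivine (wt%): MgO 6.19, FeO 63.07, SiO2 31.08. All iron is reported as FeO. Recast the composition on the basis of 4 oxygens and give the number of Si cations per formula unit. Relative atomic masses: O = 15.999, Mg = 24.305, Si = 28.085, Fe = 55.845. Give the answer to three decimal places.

MgO (M=40.304): mol = 0.15358; Mg = 0.15358, O = 0.15358.
FeO (M=71.844): mol = 0.87787; Fe = 0.87787, O = 0.87787.
SiO2 (M=60.083): mol = 0.51728; Si = 0.51728, O = 1.03456.
ΣO = 2.06601; factor = 4/ΣO = 1.93610.
Si apfu = 0.51728 × 1.93610 = 1.002.

1.002 Si apfu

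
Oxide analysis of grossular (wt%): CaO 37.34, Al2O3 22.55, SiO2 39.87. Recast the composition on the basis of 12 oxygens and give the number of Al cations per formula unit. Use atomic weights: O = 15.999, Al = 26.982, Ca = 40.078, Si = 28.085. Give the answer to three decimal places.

CaO: 37.34/56.077 = 0.66587 mol → 0.66587 mol Ca, 0.66587 mol O.
Al2O3: 22.55/101.961 = 0.22116 mol → 0.44232 mol Al, 0.66348 mol O.
SiO2: 39.87/60.083 = 0.66358 mol → 0.66358 mol Si, 1.32716 mol O.
Total oxygen = 2.65651 mol. Normalization factor = 12/2.65651 = 4.51720.
Al per 12 O = 0.44232 × 4.51720 = 1.998.

1.998 Al apfu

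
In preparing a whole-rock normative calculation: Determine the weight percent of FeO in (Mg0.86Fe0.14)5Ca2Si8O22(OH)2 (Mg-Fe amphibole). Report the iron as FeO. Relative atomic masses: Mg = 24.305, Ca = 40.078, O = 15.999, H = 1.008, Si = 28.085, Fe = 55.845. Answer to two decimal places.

6.03 wt%

M((Mg0.86Fe0.14)5Ca2Si8O22(OH)2) = 834.431 g/mol; M(FeO) = 71.844 g/mol.
Moles FeO per formula unit = 0.70 Fe ÷ 1 = 0.7000.
FeO fraction = (0.7000 × 71.844) / 834.431 = 50.291/834.431 = 0.0603.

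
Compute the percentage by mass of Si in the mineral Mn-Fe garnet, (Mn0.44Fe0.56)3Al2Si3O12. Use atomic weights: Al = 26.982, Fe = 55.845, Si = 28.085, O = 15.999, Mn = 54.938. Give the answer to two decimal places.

Molar mass of (Mn0.44Fe0.56)3Al2Si3O12: 1.32×54.938 + 1.68×55.845 + 2×26.982 + 3×28.085 + 12×15.999 = 496.545 g/mol.
Mass of Si per formula unit: 3 × 28.085 = 84.255 g.
Weight fraction Si = 84.255 / 496.545 = 0.1697.

16.97 mass %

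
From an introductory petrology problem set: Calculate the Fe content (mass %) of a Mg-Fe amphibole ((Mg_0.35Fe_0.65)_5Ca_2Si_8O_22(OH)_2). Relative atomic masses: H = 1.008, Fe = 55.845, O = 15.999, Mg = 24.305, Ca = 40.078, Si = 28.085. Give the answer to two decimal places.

M((Mg_0.35Fe_0.65)_5Ca_2Si_8O_22(OH)_2) = 914.858 g/mol.
Fe contributes 3.25 × 55.845 = 181.496 g per mole.
181.496/914.858 = 0.1984 → 19.84%.

19.84 mass %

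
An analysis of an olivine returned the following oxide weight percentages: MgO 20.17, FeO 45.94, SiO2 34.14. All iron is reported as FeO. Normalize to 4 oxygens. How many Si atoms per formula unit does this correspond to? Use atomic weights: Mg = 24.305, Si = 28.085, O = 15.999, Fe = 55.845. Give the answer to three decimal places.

0.998 Si apfu

20.17 wt% MgO ÷ 40.304 g/mol = 0.50045 mol, giving 0.50045 Mg and 0.50045 O.
45.94 wt% FeO ÷ 71.844 g/mol = 0.63944 mol, giving 0.63944 Fe and 0.63944 O.
34.14 wt% SiO2 ÷ 60.083 g/mol = 0.56821 mol, giving 0.56821 Si and 1.13642 O.
Oxygen sums to 2.27631; scaling by 4/2.27631 = 1.75723 puts the formula on 4 O.
Si: 0.56821 × 1.75723 = 0.998 atoms per formula unit.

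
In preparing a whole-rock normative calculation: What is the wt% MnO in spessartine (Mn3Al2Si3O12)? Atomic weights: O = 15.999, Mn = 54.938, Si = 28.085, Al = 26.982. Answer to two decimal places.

42.99 wt%

M(Mn3Al2Si3O12) = 495.021 g/mol; M(MnO) = 70.937 g/mol.
Moles MnO per formula unit = 3 Mn ÷ 1 = 3.0000.
MnO fraction = (3.0000 × 70.937) / 495.021 = 212.811/495.021 = 0.4299.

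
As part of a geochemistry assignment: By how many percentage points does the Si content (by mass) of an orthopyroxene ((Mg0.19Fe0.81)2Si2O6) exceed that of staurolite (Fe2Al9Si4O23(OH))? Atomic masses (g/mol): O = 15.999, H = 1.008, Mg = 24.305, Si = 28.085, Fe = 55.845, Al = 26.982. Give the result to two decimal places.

Si in (Mg0.19Fe0.81)2Si2O6: molar mass 251.869 g/mol; 2×28.085 = 56.170 g → 22.30 wt%.
Si in Fe2Al9Si4O23(OH): molar mass 851.852 g/mol; 4×28.085 = 112.340 g → 13.19 wt%.
Difference = 22.30 − 13.19 = 9.11 percentage points.

9.11 percentage points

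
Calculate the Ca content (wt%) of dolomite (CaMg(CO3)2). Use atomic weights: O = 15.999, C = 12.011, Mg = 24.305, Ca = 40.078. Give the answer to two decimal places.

Formula mass = 1×40.078 + 1×24.305 + 2×12.011 + 6×15.999 = 184.399 g/mol, of which 40.078 g is Ca.
So Ca makes up 40.078/184.399 = 0.2173 of the mass, i.e. 21.73%.

21.73 wt%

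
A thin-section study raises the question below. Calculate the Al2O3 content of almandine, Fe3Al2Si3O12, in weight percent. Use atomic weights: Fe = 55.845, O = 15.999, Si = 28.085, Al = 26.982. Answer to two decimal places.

M(Fe3Al2Si3O12) = 497.742 g/mol; M(Al2O3) = 101.961 g/mol.
Moles Al2O3 per formula unit = 2 Al ÷ 2 = 1.0000.
Al2O3 fraction = (1.0000 × 101.961) / 497.742 = 101.961/497.742 = 0.2048.

20.48 wt%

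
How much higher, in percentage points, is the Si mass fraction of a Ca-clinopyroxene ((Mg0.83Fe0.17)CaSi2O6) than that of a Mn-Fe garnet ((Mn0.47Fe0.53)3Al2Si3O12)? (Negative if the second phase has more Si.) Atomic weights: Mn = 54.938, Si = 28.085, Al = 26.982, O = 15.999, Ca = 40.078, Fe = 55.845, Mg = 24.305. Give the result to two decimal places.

Si in (Mg0.83Fe0.17)CaSi2O6: molar mass 221.909 g/mol; 2×28.085 = 56.170 g → 25.31 wt%.
Si in (Mn0.47Fe0.53)3Al2Si3O12: molar mass 496.463 g/mol; 3×28.085 = 84.255 g → 16.97 wt%.
Difference = 25.31 − 16.97 = 8.34 percentage points.

8.34 percentage points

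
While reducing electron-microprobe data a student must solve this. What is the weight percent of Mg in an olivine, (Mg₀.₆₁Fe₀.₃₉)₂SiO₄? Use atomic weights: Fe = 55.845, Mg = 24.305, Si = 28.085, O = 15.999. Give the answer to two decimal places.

17.94 wt%

Molar mass of (Mg₀.₆₁Fe₀.₃₉)₂SiO₄: 1.22*24.305 + 0.78*55.845 + 1*28.085 + 4*15.999 = 165.292 g/mol.
Mass of Mg per formula unit: 1.22 × 24.305 = 29.652 g.
Weight fraction Mg = 29.652 / 165.292 = 0.1794.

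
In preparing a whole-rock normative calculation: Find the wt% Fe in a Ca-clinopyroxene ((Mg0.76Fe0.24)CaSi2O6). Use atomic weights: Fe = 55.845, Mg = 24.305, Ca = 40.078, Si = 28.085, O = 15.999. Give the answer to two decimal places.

5.98 wt%

Formula mass = 0.76×24.305 + 0.24×55.845 + 1×40.078 + 2×28.085 + 6×15.999 = 224.117 g/mol, of which 13.403 g is Fe.
So Fe makes up 13.403/224.117 = 0.0598 of the mass, i.e. 5.98%.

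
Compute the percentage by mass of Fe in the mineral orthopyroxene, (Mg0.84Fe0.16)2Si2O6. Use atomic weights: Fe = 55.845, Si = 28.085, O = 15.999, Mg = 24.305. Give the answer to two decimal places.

8.47 mass %

M((Mg0.84Fe0.16)2Si2O6) = 210.867 g/mol.
Fe contributes 0.32 × 55.845 = 17.870 g per mole.
17.870/210.867 = 0.0847 → 8.47%.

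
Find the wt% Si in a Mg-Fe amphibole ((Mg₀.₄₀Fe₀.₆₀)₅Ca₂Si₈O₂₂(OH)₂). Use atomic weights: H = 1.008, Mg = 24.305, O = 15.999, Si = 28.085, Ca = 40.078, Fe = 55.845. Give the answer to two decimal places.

M((Mg₀.₄₀Fe₀.₆₀)₅Ca₂Si₈O₂₂(OH)₂) = 906.973 g/mol.
Si contributes 8 × 28.085 = 224.680 g per mole.
224.680/906.973 = 0.2477 → 24.77%.

24.77 wt%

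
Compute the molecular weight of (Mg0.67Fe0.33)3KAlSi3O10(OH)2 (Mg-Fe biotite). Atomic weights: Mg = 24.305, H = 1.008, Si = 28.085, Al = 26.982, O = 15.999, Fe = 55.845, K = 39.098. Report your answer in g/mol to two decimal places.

448.48 g/mol

The formula mass is the sum 2.01*24.305 + 0.99*55.845 + 1*39.098 + 1*26.982 + 3*28.085 + 12*15.999 + 2*1.008.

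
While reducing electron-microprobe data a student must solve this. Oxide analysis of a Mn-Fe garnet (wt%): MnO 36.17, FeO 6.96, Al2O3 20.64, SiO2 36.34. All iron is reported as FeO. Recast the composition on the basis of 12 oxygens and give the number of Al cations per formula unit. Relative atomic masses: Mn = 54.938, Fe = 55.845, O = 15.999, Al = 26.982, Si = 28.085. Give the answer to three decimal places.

2.004 Al apfu

36.17 wt% MnO ÷ 70.937 g/mol = 0.50989 mol, giving 0.50989 Mn and 0.50989 O.
6.96 wt% FeO ÷ 71.844 g/mol = 0.09688 mol, giving 0.09688 Fe and 0.09688 O.
20.64 wt% Al2O3 ÷ 101.961 g/mol = 0.20243 mol, giving 0.40486 Al and 0.60729 O.
36.34 wt% SiO2 ÷ 60.083 g/mol = 0.60483 mol, giving 0.60483 Si and 1.20966 O.
Oxygen sums to 2.42372; scaling by 12/2.42372 = 4.95107 puts the formula on 12 O.
Al: 0.40486 × 4.95107 = 2.004 atoms per formula unit.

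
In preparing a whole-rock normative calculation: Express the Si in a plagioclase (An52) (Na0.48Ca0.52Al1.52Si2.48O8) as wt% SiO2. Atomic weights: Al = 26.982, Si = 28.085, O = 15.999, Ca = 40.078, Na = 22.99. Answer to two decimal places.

Formula mass = 270.531 g/mol.
2.48 Si → 2.4800 mol SiO2 per formula unit; M(SiO2) = 60.083, so SiO2 mass = 149.006 g.
149.006/270.531 × 100 = 55.08 wt%.

55.08 wt%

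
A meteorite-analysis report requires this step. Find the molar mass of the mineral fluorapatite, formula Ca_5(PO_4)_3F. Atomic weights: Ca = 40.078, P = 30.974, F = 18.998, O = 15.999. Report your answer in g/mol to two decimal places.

504.30 g/mol

Ca: 5 × 40.078 = 200.3900
P: 3 × 30.974 = 92.9220
O: 12 × 15.999 = 191.9880
F: 1 × 18.998 = 18.9980
Summing the contributions gives the formula mass.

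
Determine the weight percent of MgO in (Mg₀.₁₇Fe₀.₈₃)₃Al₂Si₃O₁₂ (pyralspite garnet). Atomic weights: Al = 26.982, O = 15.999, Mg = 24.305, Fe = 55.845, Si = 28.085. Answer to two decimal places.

M((Mg₀.₁₇Fe₀.₈₃)₃Al₂Si₃O₁₂) = 481.657 g/mol; M(MgO) = 40.304 g/mol.
Moles MgO per formula unit = 0.51 Mg ÷ 1 = 0.5100.
MgO fraction = (0.5100 × 40.304) / 481.657 = 20.555/481.657 = 0.0427.

4.27 wt%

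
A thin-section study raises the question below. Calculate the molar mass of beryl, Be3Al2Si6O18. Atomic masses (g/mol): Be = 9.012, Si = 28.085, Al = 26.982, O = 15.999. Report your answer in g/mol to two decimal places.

Be: 3 × 9.012 = 27.0360
Al: 2 × 26.982 = 53.9640
Si: 6 × 28.085 = 168.5100
O: 18 × 15.999 = 287.9820
Summing the contributions gives the formula mass.

537.49 g/mol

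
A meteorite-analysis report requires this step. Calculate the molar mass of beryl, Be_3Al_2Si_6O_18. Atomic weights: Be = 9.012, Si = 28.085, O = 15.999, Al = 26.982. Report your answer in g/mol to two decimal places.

Be: 3 × 9.012 = 27.0360
Al: 2 × 26.982 = 53.9640
Si: 6 × 28.085 = 168.5100
O: 18 × 15.999 = 287.9820
Summing the contributions gives the formula mass.

537.49 g/mol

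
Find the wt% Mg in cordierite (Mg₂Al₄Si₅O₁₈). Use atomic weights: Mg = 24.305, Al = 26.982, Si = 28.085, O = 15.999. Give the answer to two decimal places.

8.31 wt%

M(Mg₂Al₄Si₅O₁₈) = 584.945 g/mol.
Mg contributes 2 × 24.305 = 48.610 g per mole.
48.610/584.945 = 0.0831 → 8.31%.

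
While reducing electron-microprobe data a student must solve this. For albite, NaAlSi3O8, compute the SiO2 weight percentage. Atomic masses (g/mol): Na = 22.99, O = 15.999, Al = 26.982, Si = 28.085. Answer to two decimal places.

68.74 wt%

M(NaAlSi3O8) = 262.219 g/mol; M(SiO2) = 60.083 g/mol.
Moles SiO2 per formula unit = 3 Si ÷ 1 = 3.0000.
SiO2 fraction = (3.0000 × 60.083) / 262.219 = 180.249/262.219 = 0.6874.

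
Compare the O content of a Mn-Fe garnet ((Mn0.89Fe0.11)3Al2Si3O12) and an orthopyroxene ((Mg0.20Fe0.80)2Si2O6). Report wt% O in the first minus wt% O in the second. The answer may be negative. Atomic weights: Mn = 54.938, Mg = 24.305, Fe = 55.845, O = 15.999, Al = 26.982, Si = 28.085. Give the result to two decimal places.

O in (Mn0.89Fe0.11)3Al2Si3O12: molar mass 495.320 g/mol; 12×15.999 = 191.988 g → 38.76 wt%.
O in (Mg0.20Fe0.80)2Si2O6: molar mass 251.238 g/mol; 6×15.999 = 95.994 g → 38.21 wt%.
Difference = 38.76 − 38.21 = 0.55 percentage points.

0.55 percentage points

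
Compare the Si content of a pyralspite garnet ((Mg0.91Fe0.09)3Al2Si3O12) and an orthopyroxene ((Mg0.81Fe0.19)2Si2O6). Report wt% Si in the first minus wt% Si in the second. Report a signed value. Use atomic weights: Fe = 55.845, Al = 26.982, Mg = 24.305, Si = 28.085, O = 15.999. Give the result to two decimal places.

Si in (Mg0.91Fe0.09)3Al2Si3O12: molar mass 411.638 g/mol; 3×28.085 = 84.255 g → 20.47 wt%.
Si in (Mg0.81Fe0.19)2Si2O6: molar mass 212.759 g/mol; 2×28.085 = 56.170 g → 26.40 wt%.
Difference = 20.47 − 26.40 = -5.93 percentage points.

-5.93 percentage points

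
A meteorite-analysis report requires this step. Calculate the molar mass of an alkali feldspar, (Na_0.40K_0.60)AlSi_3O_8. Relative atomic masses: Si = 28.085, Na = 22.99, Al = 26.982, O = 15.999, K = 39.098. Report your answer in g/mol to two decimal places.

The formula mass is the sum 0.40×22.99 + 0.60×39.098 + 1×26.982 + 3×28.085 + 8×15.999.

271.88 g/mol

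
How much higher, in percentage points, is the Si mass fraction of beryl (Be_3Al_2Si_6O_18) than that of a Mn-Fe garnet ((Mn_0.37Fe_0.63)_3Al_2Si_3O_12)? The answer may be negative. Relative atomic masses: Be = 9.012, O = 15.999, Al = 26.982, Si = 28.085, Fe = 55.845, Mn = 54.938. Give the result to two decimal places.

M(Be_3Al_2Si_6O_18) = 537.492 g/mol, so wt% Si = 168.510/537.492 × 100 = 31.35%.
M((Mn_0.37Fe_0.63)_3Al_2Si_3O_12) = 496.735 g/mol, so wt% Si = 84.255/496.735 × 100 = 16.96%.
31.35 − 16.96 = 14.39 pp.

14.39 percentage points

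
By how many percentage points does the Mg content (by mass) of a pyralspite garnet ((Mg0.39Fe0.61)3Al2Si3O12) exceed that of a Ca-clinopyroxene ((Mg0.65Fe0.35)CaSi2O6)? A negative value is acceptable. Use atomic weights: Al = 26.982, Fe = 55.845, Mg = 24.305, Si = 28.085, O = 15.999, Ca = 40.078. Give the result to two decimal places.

-0.77 percentage points

M((Mg0.39Fe0.61)3Al2Si3O12) = 460.840 g/mol, so wt% Mg = 28.437/460.840 × 100 = 6.17%.
M((Mg0.65Fe0.35)CaSi2O6) = 227.586 g/mol, so wt% Mg = 15.798/227.586 × 100 = 6.94%.
6.17 − 6.94 = -0.77 pp.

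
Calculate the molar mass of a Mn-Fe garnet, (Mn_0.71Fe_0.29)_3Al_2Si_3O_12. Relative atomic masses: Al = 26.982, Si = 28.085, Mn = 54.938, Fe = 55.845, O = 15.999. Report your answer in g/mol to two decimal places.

The formula mass is the sum 2.13×54.938 + 0.87×55.845 + 2×26.982 + 3×28.085 + 12×15.999.

495.81 g/mol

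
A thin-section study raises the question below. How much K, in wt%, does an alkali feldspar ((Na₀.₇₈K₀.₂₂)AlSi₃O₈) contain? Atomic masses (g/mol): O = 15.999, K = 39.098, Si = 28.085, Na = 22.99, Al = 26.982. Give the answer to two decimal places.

3.24 wt%

M((Na₀.₇₈K₀.₂₂)AlSi₃O₈) = 265.763 g/mol.
K contributes 0.22 × 39.098 = 8.602 g per mole.
8.602/265.763 = 0.0324 → 3.24%.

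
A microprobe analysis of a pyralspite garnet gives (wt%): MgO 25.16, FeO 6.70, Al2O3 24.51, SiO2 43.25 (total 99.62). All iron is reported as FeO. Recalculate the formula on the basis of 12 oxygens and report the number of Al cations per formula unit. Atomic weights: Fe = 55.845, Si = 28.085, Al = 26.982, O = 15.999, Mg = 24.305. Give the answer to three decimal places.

25.16 wt% MgO ÷ 40.304 g/mol = 0.62426 mol, giving 0.62426 Mg and 0.62426 O.
6.70 wt% FeO ÷ 71.844 g/mol = 0.09326 mol, giving 0.09326 Fe and 0.09326 O.
24.51 wt% Al2O3 ÷ 101.961 g/mol = 0.24039 mol, giving 0.48078 Al and 0.72117 O.
43.25 wt% SiO2 ÷ 60.083 g/mol = 0.71984 mol, giving 0.71984 Si and 1.43968 O.
Oxygen sums to 2.87837; scaling by 12/2.87837 = 4.16903 puts the formula on 12 O.
Al: 0.48078 × 4.16903 = 2.004 atoms per formula unit.

2.004 Al apfu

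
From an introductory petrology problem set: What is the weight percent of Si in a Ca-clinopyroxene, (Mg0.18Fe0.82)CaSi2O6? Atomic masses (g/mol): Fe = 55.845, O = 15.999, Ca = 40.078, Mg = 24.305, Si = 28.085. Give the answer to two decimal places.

23.17 weight percent

Molar mass of (Mg0.18Fe0.82)CaSi2O6: 0.18·24.305 + 0.82·55.845 + 1·40.078 + 2·28.085 + 6·15.999 = 242.410 g/mol.
Mass of Si per formula unit: 2 × 28.085 = 56.170 g.
Weight fraction Si = 56.170 / 242.410 = 0.2317.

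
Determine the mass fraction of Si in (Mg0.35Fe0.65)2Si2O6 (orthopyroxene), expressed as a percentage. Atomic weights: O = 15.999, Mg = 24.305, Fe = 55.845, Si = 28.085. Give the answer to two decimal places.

23.23 weight percent

M((Mg0.35Fe0.65)2Si2O6) = 241.776 g/mol.
Si contributes 2 × 28.085 = 56.170 g per mole.
56.170/241.776 = 0.2323 → 23.23%.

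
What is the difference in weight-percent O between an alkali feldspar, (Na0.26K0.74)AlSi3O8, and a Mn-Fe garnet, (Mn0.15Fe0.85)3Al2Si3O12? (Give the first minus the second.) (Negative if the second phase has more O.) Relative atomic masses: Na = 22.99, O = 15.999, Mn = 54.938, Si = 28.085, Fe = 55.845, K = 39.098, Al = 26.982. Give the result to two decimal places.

O in (Na0.26K0.74)AlSi3O8: molar mass 274.139 g/mol; 8×15.999 = 127.992 g → 46.69 wt%.
O in (Mn0.15Fe0.85)3Al2Si3O12: molar mass 497.334 g/mol; 12×15.999 = 191.988 g → 38.60 wt%.
Difference = 46.69 − 38.60 = 8.09 percentage points.

8.09 percentage points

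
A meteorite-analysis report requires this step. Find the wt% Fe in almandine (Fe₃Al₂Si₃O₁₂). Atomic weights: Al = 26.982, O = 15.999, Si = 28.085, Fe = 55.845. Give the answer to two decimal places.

M(Fe₃Al₂Si₃O₁₂) = 497.742 g/mol.
Fe contributes 3 × 55.845 = 167.535 g per mole.
167.535/497.742 = 0.3366 → 33.66%.

33.66 mass %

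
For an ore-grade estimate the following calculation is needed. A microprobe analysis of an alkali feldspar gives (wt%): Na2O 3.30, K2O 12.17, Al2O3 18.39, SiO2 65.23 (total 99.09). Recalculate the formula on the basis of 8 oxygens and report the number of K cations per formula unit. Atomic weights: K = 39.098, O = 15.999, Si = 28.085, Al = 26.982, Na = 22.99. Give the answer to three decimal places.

0.714 K apfu

Na2O: 3.30/61.979 = 0.05324 mol → 0.10648 mol Na, 0.05324 mol O.
K2O: 12.17/94.195 = 0.12920 mol → 0.25840 mol K, 0.12920 mol O.
Al2O3: 18.39/101.961 = 0.18036 mol → 0.36072 mol Al, 0.54108 mol O.
SiO2: 65.23/60.083 = 1.08566 mol → 1.08566 mol Si, 2.17132 mol O.
Total oxygen = 2.89484 mol. Normalization factor = 8/2.89484 = 2.76354.
K per 8 O = 0.25840 × 2.76354 = 0.714.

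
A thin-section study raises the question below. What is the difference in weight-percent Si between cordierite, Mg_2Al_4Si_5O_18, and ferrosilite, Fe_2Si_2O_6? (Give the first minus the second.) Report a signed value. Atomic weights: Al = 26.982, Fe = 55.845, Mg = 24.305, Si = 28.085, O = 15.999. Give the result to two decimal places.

2.72 percentage points

Si in Mg_2Al_4Si_5O_18: molar mass 584.945 g/mol; 5×28.085 = 140.425 g → 24.01 wt%.
Si in Fe_2Si_2O_6: molar mass 263.854 g/mol; 2×28.085 = 56.170 g → 21.29 wt%.
Difference = 24.01 − 21.29 = 2.72 percentage points.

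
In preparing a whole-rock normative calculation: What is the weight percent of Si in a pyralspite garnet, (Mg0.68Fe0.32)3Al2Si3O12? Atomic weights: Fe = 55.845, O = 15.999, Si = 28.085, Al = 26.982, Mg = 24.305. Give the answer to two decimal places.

19.44 mass %

M((Mg0.68Fe0.32)3Al2Si3O12) = 433.400 g/mol.
Si contributes 3 × 28.085 = 84.255 g per mole.
84.255/433.400 = 0.1944 → 19.44%.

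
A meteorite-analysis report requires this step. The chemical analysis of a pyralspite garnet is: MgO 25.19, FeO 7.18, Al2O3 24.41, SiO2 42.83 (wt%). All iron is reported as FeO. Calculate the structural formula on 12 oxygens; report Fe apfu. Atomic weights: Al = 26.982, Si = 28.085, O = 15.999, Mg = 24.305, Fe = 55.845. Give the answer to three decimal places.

MgO: 25.19/40.304 = 0.62500 mol → 0.62500 mol Mg, 0.62500 mol O.
FeO: 7.18/71.844 = 0.09994 mol → 0.09994 mol Fe, 0.09994 mol O.
Al2O3: 24.41/101.961 = 0.23941 mol → 0.47882 mol Al, 0.71823 mol O.
SiO2: 42.83/60.083 = 0.71285 mol → 0.71285 mol Si, 1.42570 mol O.
Total oxygen = 2.86887 mol. Normalization factor = 12/2.86887 = 4.18283.
Fe per 12 O = 0.09994 × 4.18283 = 0.418.

0.418 Fe apfu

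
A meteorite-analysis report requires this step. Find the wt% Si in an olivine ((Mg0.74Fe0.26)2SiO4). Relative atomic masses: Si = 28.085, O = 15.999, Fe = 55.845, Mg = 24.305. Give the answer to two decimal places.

M((Mg0.74Fe0.26)2SiO4) = 157.092 g/mol.
Si contributes 1 × 28.085 = 28.085 g per mole.
28.085/157.092 = 0.1788 → 17.88%.

17.88 wt%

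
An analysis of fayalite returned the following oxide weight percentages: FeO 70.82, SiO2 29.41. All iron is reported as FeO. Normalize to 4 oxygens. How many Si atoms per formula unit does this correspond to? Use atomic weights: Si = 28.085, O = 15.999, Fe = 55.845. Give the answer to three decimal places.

FeO (M=71.844): mol = 0.98575; Fe = 0.98575, O = 0.98575.
SiO2 (M=60.083): mol = 0.48949; Si = 0.48949, O = 0.97898.
ΣO = 1.96473; factor = 4/ΣO = 2.03590.
Si apfu = 0.48949 × 2.03590 = 0.997.

0.997 Si apfu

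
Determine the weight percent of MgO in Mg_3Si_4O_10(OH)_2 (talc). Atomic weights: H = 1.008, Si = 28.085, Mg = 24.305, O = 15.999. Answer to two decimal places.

Formula mass = 379.259 g/mol.
3 Mg → 3.0000 mol MgO per formula unit; M(MgO) = 40.304, so MgO mass = 120.912 g.
120.912/379.259 × 100 = 31.88 wt%.

31.88 wt%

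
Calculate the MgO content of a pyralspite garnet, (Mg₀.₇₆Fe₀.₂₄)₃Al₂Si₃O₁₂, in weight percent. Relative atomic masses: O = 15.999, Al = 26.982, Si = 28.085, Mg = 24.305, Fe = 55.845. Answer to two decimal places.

21.58 wt%

M((Mg₀.₇₆Fe₀.₂₄)₃Al₂Si₃O₁₂) = 425.831 g/mol; M(MgO) = 40.304 g/mol.
Moles MgO per formula unit = 2.28 Mg ÷ 1 = 2.2800.
MgO fraction = (2.2800 × 40.304) / 425.831 = 91.893/425.831 = 0.2158.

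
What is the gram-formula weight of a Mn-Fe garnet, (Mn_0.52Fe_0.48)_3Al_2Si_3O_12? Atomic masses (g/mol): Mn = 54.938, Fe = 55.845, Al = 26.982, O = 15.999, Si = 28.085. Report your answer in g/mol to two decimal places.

496.33 g/mol

The formula mass is the sum 1.56*54.938 + 1.44*55.845 + 2*26.982 + 3*28.085 + 12*15.999.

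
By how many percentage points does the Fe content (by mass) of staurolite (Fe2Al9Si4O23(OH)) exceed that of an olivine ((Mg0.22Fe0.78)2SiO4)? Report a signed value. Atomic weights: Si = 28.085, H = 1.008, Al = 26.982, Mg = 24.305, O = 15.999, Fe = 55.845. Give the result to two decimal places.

First mineral: 111.690 g Fe in 851.852 g formula = 13.11 wt% Fe.
Second mineral: 87.118 g Fe in 189.893 g formula = 45.88 wt% Fe.
13.11% − 45.88% gives a difference of -32.77 percentage points.

-32.77 percentage points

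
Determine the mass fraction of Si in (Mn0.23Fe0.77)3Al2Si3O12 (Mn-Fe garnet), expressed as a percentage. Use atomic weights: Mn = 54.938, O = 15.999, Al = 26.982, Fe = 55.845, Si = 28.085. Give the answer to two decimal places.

M((Mn0.23Fe0.77)3Al2Si3O12) = 497.116 g/mol.
Si contributes 3 × 28.085 = 84.255 g per mole.
84.255/497.116 = 0.1695 → 16.95%.

16.95 wt%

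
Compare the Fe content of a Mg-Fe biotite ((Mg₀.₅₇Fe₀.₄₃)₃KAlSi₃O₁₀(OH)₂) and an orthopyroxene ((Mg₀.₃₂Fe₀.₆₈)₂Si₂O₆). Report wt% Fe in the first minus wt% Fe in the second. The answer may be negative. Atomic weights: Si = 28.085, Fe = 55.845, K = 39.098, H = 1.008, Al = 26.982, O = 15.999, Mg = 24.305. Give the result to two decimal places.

Fe in (Mg₀.₅₇Fe₀.₄₃)₃KAlSi₃O₁₀(OH)₂: molar mass 457.941 g/mol; 1.29×55.845 = 72.040 g → 15.73 wt%.
Fe in (Mg₀.₃₂Fe₀.₆₈)₂Si₂O₆: molar mass 243.668 g/mol; 1.36×55.845 = 75.949 g → 31.17 wt%.
Difference = 15.73 − 31.17 = -15.44 percentage points.

-15.44 percentage points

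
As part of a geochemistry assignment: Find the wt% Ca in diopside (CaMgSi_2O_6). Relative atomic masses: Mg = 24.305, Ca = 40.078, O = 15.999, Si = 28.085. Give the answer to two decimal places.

M(CaMgSi_2O_6) = 216.547 g/mol.
Ca contributes 1 × 40.078 = 40.078 g per mole.
40.078/216.547 = 0.1851 → 18.51%.

18.51 mass %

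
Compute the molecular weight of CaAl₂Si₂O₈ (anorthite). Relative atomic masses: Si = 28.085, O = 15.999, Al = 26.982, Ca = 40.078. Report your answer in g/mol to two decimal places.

278.20 g/mol

The formula mass is the sum 1(40.078) + 2(26.982) + 2(28.085) + 8(15.999).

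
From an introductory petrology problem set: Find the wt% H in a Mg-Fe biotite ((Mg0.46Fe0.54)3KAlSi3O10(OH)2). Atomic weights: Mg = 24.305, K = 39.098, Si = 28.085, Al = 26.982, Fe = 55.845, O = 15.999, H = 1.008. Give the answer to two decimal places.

Molar mass of (Mg0.46Fe0.54)3KAlSi3O10(OH)2: 1.38*24.305 + 1.62*55.845 + 1*39.098 + 1*26.982 + 3*28.085 + 12*15.999 + 2*1.008 = 468.349 g/mol.
Mass of H per formula unit: 2 × 1.008 = 2.016 g.
Weight fraction H = 2.016 / 468.349 = 0.0043.

0.43 mass %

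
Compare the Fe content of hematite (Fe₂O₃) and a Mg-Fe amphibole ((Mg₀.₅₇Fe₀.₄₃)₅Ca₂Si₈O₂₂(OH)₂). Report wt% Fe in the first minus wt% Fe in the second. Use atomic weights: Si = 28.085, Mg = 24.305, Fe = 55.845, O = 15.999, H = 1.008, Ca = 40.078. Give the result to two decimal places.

56.30 percentage points

First mineral: 111.690 g Fe in 159.687 g formula = 69.94 wt% Fe.
Second mineral: 120.067 g Fe in 880.164 g formula = 13.64 wt% Fe.
69.94% − 13.64% gives a difference of 56.30 percentage points.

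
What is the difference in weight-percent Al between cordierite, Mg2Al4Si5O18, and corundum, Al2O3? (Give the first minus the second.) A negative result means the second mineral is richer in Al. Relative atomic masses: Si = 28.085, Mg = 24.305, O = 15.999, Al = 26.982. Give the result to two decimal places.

Al in Mg2Al4Si5O18: molar mass 584.945 g/mol; 4×26.982 = 107.928 g → 18.45 wt%.
Al in Al2O3: molar mass 101.961 g/mol; 2×26.982 = 53.964 g → 52.93 wt%.
Difference = 18.45 − 52.93 = -34.48 percentage points.

-34.48 percentage points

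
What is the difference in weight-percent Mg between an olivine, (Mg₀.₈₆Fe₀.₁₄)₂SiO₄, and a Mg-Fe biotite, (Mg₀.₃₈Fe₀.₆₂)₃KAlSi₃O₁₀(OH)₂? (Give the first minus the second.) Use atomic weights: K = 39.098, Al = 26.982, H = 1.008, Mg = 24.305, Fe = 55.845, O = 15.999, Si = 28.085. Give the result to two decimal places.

M((Mg₀.₈₆Fe₀.₁₄)₂SiO₄) = 149.522 g/mol, so wt% Mg = 41.805/149.522 × 100 = 27.96%.
M((Mg₀.₃₈Fe₀.₆₂)₃KAlSi₃O₁₀(OH)₂) = 475.918 g/mol, so wt% Mg = 27.708/475.918 × 100 = 5.82%.
27.96 − 5.82 = 22.14 pp.

22.14 percentage points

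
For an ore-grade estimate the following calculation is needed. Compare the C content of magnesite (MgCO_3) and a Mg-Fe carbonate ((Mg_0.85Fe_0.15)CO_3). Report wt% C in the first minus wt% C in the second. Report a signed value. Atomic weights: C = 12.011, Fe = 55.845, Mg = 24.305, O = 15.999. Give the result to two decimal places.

0.76 percentage points

C in MgCO_3: molar mass 84.313 g/mol; 1×12.011 = 12.011 g → 14.25 wt%.
C in (Mg_0.85Fe_0.15)CO_3: molar mass 89.044 g/mol; 1×12.011 = 12.011 g → 13.49 wt%.
Difference = 14.25 − 13.49 = 0.76 percentage points.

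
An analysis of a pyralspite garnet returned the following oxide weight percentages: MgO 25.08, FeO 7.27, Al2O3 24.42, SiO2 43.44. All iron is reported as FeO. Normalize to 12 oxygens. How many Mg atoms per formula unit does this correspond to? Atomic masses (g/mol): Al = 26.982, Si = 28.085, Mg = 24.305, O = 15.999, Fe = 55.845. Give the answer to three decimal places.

2.586 Mg apfu

MgO (M=40.304): mol = 0.62227; Mg = 0.62227, O = 0.62227.
FeO (M=71.844): mol = 0.10119; Fe = 0.10119, O = 0.10119.
Al2O3 (M=101.961): mol = 0.23950; Al = 0.47900, O = 0.71850.
SiO2 (M=60.083): mol = 0.72300; Si = 0.72300, O = 1.44600.
ΣO = 2.88796; factor = 12/ΣO = 4.15518.
Mg apfu = 0.62227 × 4.15518 = 2.586.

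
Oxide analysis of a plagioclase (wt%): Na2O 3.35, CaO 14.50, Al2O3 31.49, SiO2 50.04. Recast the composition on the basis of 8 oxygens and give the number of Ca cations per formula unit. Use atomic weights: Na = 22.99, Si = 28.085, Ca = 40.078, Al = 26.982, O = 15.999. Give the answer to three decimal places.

0.712 Ca apfu

Na2O (M=61.979): mol = 0.05405; Na = 0.10810, O = 0.05405.
CaO (M=56.077): mol = 0.25857; Ca = 0.25857, O = 0.25857.
Al2O3 (M=101.961): mol = 0.30884; Al = 0.61768, O = 0.92652.
SiO2 (M=60.083): mol = 0.83285; Si = 0.83285, O = 1.66570.
ΣO = 2.90484; factor = 8/ΣO = 2.75402.
Ca apfu = 0.25857 × 2.75402 = 0.712.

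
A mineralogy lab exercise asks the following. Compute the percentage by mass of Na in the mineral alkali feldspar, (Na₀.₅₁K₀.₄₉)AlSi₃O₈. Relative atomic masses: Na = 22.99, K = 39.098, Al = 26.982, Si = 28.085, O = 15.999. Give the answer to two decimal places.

M((Na₀.₅₁K₀.₄₉)AlSi₃O₈) = 270.112 g/mol.
Na contributes 0.51 × 22.99 = 11.725 g per mole.
11.725/270.112 = 0.0434 → 4.34%.

4.34 mass %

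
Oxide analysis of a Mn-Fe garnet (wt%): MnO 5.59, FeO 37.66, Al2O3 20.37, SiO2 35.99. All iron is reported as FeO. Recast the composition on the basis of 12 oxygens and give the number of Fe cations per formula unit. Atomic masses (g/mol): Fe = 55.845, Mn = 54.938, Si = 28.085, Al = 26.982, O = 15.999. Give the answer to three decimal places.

MnO (M=70.937): mol = 0.07880; Mn = 0.07880, O = 0.07880.
FeO (M=71.844): mol = 0.52419; Fe = 0.52419, O = 0.52419.
Al2O3 (M=101.961): mol = 0.19978; Al = 0.39956, O = 0.59934.
SiO2 (M=60.083): mol = 0.59900; Si = 0.59900, O = 1.19800.
ΣO = 2.40033; factor = 12/ΣO = 4.99931.
Fe apfu = 0.52419 × 4.99931 = 2.621.

2.621 Fe apfu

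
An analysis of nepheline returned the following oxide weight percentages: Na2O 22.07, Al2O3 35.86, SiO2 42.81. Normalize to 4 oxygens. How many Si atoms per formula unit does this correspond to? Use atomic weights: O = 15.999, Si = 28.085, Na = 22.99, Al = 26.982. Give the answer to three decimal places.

1.005 Si apfu

22.07 wt% Na2O ÷ 61.979 g/mol = 0.35609 mol, giving 0.71218 Na and 0.35609 O.
35.86 wt% Al2O3 ÷ 101.961 g/mol = 0.35170 mol, giving 0.70340 Al and 1.05510 O.
42.81 wt% SiO2 ÷ 60.083 g/mol = 0.71251 mol, giving 0.71251 Si and 1.42502 O.
Oxygen sums to 2.83621; scaling by 4/2.83621 = 1.41033 puts the formula on 4 O.
Si: 0.71251 × 1.41033 = 1.005 atoms per formula unit.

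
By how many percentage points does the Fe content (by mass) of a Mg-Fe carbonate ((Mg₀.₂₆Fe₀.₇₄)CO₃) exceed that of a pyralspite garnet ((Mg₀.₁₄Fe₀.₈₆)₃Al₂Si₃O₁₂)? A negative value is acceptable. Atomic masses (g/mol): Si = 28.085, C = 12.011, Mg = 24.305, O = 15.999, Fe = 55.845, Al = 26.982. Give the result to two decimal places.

8.65 percentage points

M((Mg₀.₂₆Fe₀.₇₄)CO₃) = 107.653 g/mol, so wt% Fe = 41.325/107.653 × 100 = 38.39%.
M((Mg₀.₁₄Fe₀.₈₆)₃Al₂Si₃O₁₂) = 484.495 g/mol, so wt% Fe = 144.080/484.495 × 100 = 29.74%.
38.39 − 29.74 = 8.65 pp.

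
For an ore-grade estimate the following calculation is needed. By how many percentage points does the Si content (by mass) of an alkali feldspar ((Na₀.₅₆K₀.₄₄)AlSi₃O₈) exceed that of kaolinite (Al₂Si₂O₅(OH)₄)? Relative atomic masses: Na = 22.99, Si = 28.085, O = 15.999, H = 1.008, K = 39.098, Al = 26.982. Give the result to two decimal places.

9.53 percentage points

First mineral: 84.255 g Si in 269.307 g formula = 31.29 wt% Si.
Second mineral: 56.170 g Si in 258.157 g formula = 21.76 wt% Si.
31.29% − 21.76% gives a difference of 9.53 percentage points.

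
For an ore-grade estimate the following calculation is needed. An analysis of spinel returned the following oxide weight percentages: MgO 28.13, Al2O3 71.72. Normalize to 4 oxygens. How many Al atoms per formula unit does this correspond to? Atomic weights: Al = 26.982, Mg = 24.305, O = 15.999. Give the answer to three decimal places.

MgO (M=40.304): mol = 0.69795; Mg = 0.69795, O = 0.69795.
Al2O3 (M=101.961): mol = 0.70341; Al = 1.40682, O = 2.11023.
ΣO = 2.80818; factor = 4/ΣO = 1.42441.
Al apfu = 1.40682 × 1.42441 = 2.004.

2.004 Al apfu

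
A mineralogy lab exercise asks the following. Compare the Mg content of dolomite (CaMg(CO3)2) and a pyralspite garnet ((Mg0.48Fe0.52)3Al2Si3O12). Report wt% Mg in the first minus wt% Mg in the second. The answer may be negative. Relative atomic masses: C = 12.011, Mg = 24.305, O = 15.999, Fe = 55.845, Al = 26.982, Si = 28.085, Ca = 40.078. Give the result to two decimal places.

5.44 percentage points

Mg in CaMg(CO3)2: molar mass 184.399 g/mol; 1×24.305 = 24.305 g → 13.18 wt%.
Mg in (Mg0.48Fe0.52)3Al2Si3O12: molar mass 452.324 g/mol; 1.44×24.305 = 34.999 g → 7.74 wt%.
Difference = 13.18 − 7.74 = 5.44 percentage points.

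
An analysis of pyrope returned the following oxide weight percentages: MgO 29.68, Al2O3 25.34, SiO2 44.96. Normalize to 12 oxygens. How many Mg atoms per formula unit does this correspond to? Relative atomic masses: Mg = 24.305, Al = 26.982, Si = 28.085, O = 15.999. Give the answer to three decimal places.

2.967 Mg apfu

MgO: 29.68/40.304 = 0.73640 mol → 0.73640 mol Mg, 0.73640 mol O.
Al2O3: 25.34/101.961 = 0.24853 mol → 0.49706 mol Al, 0.74559 mol O.
SiO2: 44.96/60.083 = 0.74830 mol → 0.74830 mol Si, 1.49660 mol O.
Total oxygen = 2.97859 mol. Normalization factor = 12/2.97859 = 4.02875.
Mg per 12 O = 0.73640 × 4.02875 = 2.967.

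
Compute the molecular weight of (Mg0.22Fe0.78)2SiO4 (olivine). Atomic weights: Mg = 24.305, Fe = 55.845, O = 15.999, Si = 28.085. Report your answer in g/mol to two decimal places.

189.89 g/mol

Mg: 0.44 × 24.305 = 10.6942
Fe: 1.56 × 55.845 = 87.1182
Si: 1 × 28.085 = 28.0850
O: 4 × 15.999 = 63.9960
Summing the contributions gives the formula mass.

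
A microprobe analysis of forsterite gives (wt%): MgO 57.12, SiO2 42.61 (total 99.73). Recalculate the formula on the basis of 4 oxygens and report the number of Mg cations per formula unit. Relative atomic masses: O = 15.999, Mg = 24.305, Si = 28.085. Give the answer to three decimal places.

MgO: 57.12/40.304 = 1.41723 mol → 1.41723 mol Mg, 1.41723 mol O.
SiO2: 42.61/60.083 = 0.70919 mol → 0.70919 mol Si, 1.41838 mol O.
Total oxygen = 2.83561 mol. Normalization factor = 4/2.83561 = 1.41063.
Mg per 4 O = 1.41723 × 1.41063 = 1.999.

1.999 Mg apfu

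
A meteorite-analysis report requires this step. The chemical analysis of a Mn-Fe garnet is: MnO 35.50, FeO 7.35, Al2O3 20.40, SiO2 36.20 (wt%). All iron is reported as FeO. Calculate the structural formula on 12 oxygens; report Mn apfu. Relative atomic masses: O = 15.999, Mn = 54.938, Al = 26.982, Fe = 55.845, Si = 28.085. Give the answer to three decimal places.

2.494 Mn apfu

MnO: 35.50/70.937 = 0.50044 mol → 0.50044 mol Mn, 0.50044 mol O.
FeO: 7.35/71.844 = 0.10230 mol → 0.10230 mol Fe, 0.10230 mol O.
Al2O3: 20.40/101.961 = 0.20008 mol → 0.40016 mol Al, 0.60024 mol O.
SiO2: 36.20/60.083 = 0.60250 mol → 0.60250 mol Si, 1.20500 mol O.
Total oxygen = 2.40798 mol. Normalization factor = 12/2.40798 = 4.98343.
Mn per 12 O = 0.50044 × 4.98343 = 2.494.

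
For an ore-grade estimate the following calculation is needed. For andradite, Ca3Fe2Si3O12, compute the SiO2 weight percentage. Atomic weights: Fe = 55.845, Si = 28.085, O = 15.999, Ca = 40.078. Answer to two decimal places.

Formula mass = 508.167 g/mol.
3 Si → 3.0000 mol SiO2 per formula unit; M(SiO2) = 60.083, so SiO2 mass = 180.249 g.
180.249/508.167 × 100 = 35.47 wt%.

35.47 wt%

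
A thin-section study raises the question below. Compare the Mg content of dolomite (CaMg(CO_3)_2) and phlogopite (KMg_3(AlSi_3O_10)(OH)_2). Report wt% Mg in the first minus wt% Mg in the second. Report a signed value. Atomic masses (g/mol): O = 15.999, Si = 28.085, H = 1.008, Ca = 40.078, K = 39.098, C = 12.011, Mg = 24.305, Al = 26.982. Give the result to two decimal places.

-4.29 percentage points

Mg in CaMg(CO_3)_2: molar mass 184.399 g/mol; 1×24.305 = 24.305 g → 13.18 wt%.
Mg in KMg_3(AlSi_3O_10)(OH)_2: molar mass 417.254 g/mol; 3×24.305 = 72.915 g → 17.47 wt%.
Difference = 13.18 − 17.47 = -4.29 percentage points.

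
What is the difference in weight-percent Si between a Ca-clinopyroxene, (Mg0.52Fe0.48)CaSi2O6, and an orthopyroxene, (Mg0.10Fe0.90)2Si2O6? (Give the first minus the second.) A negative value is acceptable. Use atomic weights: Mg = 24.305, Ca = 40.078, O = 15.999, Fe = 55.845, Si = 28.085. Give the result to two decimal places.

First mineral: 56.170 g Si in 231.686 g formula = 24.24 wt% Si.
Second mineral: 56.170 g Si in 257.546 g formula = 21.81 wt% Si.
24.24% − 21.81% gives a difference of 2.43 percentage points.

2.43 percentage points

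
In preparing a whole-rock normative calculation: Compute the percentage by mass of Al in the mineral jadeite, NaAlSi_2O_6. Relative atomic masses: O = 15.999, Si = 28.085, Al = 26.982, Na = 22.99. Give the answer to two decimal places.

Formula mass = 1*22.99 + 1*26.982 + 2*28.085 + 6*15.999 = 202.136 g/mol, of which 26.982 g is Al.
So Al makes up 26.982/202.136 = 0.1335 of the mass, i.e. 13.35%.

13.35 wt%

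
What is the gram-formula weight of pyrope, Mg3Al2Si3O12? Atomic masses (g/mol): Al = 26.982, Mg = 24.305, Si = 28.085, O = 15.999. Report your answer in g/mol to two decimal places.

403.12 g/mol

Mg: 3 × 24.305 = 72.9150
Al: 2 × 26.982 = 53.9640
Si: 3 × 28.085 = 84.2550
O: 12 × 15.999 = 191.9880
Summing the contributions gives the formula mass.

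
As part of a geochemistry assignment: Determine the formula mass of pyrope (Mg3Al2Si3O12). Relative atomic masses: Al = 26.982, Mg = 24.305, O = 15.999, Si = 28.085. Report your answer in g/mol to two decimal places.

Mg: 3 × 24.305 = 72.9150
Al: 2 × 26.982 = 53.9640
Si: 3 × 28.085 = 84.2550
O: 12 × 15.999 = 191.9880
Summing the contributions gives the formula mass.

403.12 g/mol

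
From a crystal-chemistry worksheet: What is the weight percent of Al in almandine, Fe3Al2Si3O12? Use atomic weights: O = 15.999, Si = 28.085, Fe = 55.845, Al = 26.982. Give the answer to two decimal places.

10.84 mass %

Formula mass = 3·55.845 + 2·26.982 + 3·28.085 + 12·15.999 = 497.742 g/mol, of which 53.964 g is Al.
So Al makes up 53.964/497.742 = 0.1084 of the mass, i.e. 10.84%.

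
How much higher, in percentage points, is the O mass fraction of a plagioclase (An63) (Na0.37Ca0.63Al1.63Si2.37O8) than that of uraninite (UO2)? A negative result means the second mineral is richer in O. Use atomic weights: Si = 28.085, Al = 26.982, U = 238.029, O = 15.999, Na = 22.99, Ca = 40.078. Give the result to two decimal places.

O in Na0.37Ca0.63Al1.63Si2.37O8: molar mass 272.290 g/mol; 8×15.999 = 127.992 g → 47.01 wt%.
O in UO2: molar mass 270.027 g/mol; 2×15.999 = 31.998 g → 11.85 wt%.
Difference = 47.01 − 11.85 = 35.16 percentage points.

35.16 percentage points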